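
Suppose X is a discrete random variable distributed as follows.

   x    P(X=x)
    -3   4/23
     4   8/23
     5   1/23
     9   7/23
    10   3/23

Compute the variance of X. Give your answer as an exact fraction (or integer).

E[X] = (4/23)·(-3) + (8/23)·4 + (1/23)·5 + (7/23)·9 + (3/23)·10 = 118/23
E[X²] = (4/23)·9 + (8/23)·16 + (1/23)·25 + (7/23)·81 + (3/23)·100 = 1056/23
Var(X) = 1056/23 − (118/23)² = 10364/529

10364/529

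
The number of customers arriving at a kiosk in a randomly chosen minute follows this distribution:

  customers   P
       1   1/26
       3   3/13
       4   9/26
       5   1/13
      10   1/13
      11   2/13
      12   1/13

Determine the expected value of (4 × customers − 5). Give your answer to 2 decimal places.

E[4x-5] = (1/26)·(-1) + (3/13)·7 + (9/26)·11 + (1/13)·15 + (1/13)·35 + (2/13)·39 + (1/13)·43
     = 241/13 ≈ 18.54

18.54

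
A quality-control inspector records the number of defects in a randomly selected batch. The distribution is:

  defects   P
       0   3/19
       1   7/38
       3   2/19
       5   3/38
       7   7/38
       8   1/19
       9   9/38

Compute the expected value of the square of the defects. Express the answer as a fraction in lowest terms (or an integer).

E[X²] = (3/19)·0 + (7/38)·1 + (2/19)·9 + (3/38)·25 + (7/38)·49 + (1/19)·64 + (9/38)·81
     = 659/19

659/19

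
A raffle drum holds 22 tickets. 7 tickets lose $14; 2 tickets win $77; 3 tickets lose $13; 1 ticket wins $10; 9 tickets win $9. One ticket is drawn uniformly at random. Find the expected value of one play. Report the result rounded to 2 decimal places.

$4.91

E[payout] = (7/22)·(-14) + (2/22)·77 + (3/22)·(-13) + (1/22)·10 + (9/22)·9 = 54/11
≈ $4.91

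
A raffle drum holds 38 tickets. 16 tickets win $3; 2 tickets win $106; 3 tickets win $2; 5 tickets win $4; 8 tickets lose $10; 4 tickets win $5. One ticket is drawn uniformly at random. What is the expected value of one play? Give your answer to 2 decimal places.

E[payout] = (16/38)·3 + (2/38)·106 + (3/38)·2 + (5/38)·4 + (8/38)·(-10) + (4/38)·5 = 113/19
≈ $5.95

$5.95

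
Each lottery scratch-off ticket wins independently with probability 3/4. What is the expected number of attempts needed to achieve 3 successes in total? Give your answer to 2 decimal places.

By linearity (sum of 3 independent geometric waits), E[trials] = 3/p = 3/(3/4) = 4.
≈ 4.00

4.00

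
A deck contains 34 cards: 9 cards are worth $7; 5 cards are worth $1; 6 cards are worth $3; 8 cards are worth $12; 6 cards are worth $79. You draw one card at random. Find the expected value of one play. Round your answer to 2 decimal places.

$19.29

E[payout] = (9/34)·7 + (5/34)·1 + (6/34)·3 + (8/34)·12 + (6/34)·79 = 328/17
≈ $19.29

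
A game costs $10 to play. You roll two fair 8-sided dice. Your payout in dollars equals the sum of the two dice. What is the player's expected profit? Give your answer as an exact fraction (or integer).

-$1

Distribution of the sum of the two dice: 2 w.p. 1/64, 3 w.p. 1/32, 4 w.p. 3/64, 5 w.p. 1/16, 6 w.p. 5/64, 7 w.p. 3/32, …
E[payout] = (1/64)·2 + (1/32)·3 + (3/64)·4 + (1/16)·5 + (5/64)·6 + (3/32)·7 + (7/64)·8 + (1/8)·9 + (7/64)·10 + (3/32)·11 + (5/64)·12 + (1/16)·13 + (3/64)·14 + (1/32)·15 + (1/64)·16 = 9
Expected profit = 9 − 10 = -1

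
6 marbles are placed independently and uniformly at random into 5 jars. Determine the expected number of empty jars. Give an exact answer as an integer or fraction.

4096/3125

Let Xⱼ=1 if jar j is empty. P(Xⱼ=1) = ((5-1)/5)^6 = 4096/15625.
By linearity, E[#empty] = 5·4096/15625 = 4096/3125.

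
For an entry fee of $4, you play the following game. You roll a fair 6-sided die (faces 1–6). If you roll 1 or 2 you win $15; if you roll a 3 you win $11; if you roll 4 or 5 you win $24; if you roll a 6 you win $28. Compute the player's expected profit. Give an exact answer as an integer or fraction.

31/2 dollars

E[payout] = (1/6)·11 + (1/3)·15 + (1/3)·24 + (1/6)·28 = 39/2
Expected profit = 39/2 − 4 = 31/2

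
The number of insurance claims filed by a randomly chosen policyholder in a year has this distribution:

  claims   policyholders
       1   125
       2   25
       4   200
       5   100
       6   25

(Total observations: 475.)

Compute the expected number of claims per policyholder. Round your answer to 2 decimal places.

Total = 475, so P(claims=1) = 125/475, etc.
E[X] = (5/19)·1 + (1/19)·2 + (8/19)·4 + (4/19)·5 + (1/19)·6
     = 65/19 ≈ 3.42

3.42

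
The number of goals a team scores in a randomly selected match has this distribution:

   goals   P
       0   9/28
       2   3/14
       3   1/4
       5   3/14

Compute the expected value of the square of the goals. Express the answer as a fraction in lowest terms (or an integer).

E[X²] = (9/28)·0 + (3/14)·4 + (1/4)·9 + (3/14)·25
     = 237/28

237/28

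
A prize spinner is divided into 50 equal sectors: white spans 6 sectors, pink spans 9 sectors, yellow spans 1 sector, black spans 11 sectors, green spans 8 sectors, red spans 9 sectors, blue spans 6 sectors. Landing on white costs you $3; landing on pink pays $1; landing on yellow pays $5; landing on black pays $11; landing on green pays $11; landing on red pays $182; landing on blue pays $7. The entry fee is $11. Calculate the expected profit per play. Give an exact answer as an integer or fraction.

E[payout] = (6/50)·(-3) + (9/50)·1 + (1/50)·5 + (11/50)·11 + (8/50)·11 + (9/50)·182 + (6/50)·7 = 377/10
Expected profit = 377/10 − 11 = 267/10

267/10 dollars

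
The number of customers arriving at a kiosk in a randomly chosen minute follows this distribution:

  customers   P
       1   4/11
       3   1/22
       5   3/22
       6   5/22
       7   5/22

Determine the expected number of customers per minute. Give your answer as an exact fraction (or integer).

91/22

E[X] = (4/11)·1 + (1/22)·3 + (3/22)·5 + (5/22)·6 + (5/22)·7
     = 91/22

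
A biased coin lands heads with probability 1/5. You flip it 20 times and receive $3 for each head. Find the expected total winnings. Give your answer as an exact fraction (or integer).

$12

E[#heads] = 20·1/5 = 4 (linearity over flips).
E[winnings] = 3·4 = 12.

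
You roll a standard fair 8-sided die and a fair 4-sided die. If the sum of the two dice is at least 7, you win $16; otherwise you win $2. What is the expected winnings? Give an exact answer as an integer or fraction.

E[payout] = (7/16)·2 + (9/16)·16 = 79/8

79/8 dollars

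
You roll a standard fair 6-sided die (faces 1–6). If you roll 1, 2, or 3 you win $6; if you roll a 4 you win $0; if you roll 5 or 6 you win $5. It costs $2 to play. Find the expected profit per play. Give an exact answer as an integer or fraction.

8/3 dollars

E[payout] = (1/6)·0 + (1/3)·5 + (1/2)·6 = 14/3
Expected profit = 14/3 − 2 = 8/3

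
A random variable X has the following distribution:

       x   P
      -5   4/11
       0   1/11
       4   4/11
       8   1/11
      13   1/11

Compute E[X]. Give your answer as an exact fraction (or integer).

E[X] = (4/11)·(-5) + (1/11)·0 + (4/11)·4 + (1/11)·8 + (1/11)·13
     = 17/11

17/11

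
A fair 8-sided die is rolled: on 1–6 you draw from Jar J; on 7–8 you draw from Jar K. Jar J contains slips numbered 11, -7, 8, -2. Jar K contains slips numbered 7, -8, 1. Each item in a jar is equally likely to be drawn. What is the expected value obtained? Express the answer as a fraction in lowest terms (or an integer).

15/8

E[X | Jar J] = (11 − 7 + 8 − 2)/4 = 5/2
E[X | Jar K] = (7 − 8 + 1)/3 = 0
E[X] = (3/4)·5/2 + (1/4)·0 = 15/8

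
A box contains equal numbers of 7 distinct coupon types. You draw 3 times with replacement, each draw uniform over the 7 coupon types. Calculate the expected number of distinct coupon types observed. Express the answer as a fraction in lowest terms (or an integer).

Let Xⱼ=1 if type j appears at least once. P(Xⱼ=1) = 1 − ((7−1)/7)^3 = 127/343.
E[#distinct] = 7·127/343 = 127/49.

127/49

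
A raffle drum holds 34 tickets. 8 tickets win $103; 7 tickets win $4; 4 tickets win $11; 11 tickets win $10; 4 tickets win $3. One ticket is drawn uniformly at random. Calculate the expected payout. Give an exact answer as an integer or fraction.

E[payout] = (8/34)·103 + (7/34)·4 + (4/34)·11 + (11/34)·10 + (4/34)·3 = 509/17

509/17 dollars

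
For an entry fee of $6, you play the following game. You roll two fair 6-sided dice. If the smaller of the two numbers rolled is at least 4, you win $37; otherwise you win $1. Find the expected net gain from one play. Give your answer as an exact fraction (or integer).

E[payout] = (3/4)·1 + (1/4)·37 = 10
Expected profit = 10 − 6 = 4

$4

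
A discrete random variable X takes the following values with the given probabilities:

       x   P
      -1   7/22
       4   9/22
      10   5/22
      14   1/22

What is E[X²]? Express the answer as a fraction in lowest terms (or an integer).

77/2

E[X²] = (7/22)·1 + (9/22)·16 + (5/22)·100 + (1/22)·196
     = 77/2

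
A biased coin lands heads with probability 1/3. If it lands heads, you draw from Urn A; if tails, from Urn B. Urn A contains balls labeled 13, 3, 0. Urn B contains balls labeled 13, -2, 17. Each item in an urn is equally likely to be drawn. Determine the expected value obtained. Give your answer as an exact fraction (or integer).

8

E[X | Urn A] = (13 + 3 + 0)/3 = 16/3
E[X | Urn B] = (13 − 2 + 17)/3 = 28/3
E[X] = (1/3)·16/3 + (2/3)·28/3 = 8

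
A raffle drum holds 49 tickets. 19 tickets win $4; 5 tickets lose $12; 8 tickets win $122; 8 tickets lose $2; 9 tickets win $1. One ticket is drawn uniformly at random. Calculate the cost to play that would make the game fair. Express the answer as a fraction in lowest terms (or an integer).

985/49 dollars

E[payout] = (19/49)·4 + (5/49)·(-12) + (8/49)·122 + (8/49)·(-2) + (9/49)·1 = 985/49
Fair fee = E[payout] = 985/49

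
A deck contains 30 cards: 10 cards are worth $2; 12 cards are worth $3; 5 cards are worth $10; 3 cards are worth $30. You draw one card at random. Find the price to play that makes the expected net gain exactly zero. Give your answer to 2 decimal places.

E[payout] = (10/30)·2 + (12/30)·3 + (5/30)·10 + (3/30)·30 = 98/15
Fair fee = E[payout] = 98/15 ≈ $6.53

$6.53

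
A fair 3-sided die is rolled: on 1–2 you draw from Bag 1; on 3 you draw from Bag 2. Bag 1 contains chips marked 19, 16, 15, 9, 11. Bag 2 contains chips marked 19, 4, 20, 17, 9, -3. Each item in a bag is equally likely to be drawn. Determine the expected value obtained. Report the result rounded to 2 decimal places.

13.00

E[X | Bag 1] = (19 + 16 + 15 + 9 + 11)/5 = 14
E[X | Bag 2] = (19 + 4 + 20 + 17 + 9 − 3)/6 = 11
E[X] = (2/3)·14 + (1/3)·11 = 13 ≈ 13.00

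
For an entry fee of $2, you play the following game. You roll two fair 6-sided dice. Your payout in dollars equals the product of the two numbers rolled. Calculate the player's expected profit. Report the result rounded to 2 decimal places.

$10.25

Distribution of the product of the two numbers rolled: 1 w.p. 1/36, 2 w.p. 1/18, 3 w.p. 1/18, 4 w.p. 1/12, 5 w.p. 1/18, 6 w.p. 1/9, …
E[payout] = (1/36)·1 + (1/18)·2 + (1/18)·3 + (1/12)·4 + (1/18)·5 + (1/9)·6 + (1/18)·8 + (1/36)·9 + (1/18)·10 + (1/9)·12 + (1/18)·15 + (1/36)·16 + (1/18)·18 + (1/18)·20 + (1/18)·24 + (1/36)·25 + (1/18)·30 + (1/36)·36 = 49/4
Expected profit = 49/4 − 2 = 41/4 ≈ $10.25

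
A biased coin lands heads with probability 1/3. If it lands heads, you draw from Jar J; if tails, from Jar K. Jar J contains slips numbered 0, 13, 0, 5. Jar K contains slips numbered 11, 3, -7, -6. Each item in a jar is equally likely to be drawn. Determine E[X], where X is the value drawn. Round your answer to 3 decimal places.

1.667

E[X | Jar J] = (0 + 13 + 0 + 5)/4 = 9/2
E[X | Jar K] = (11 + 3 − 7 − 6)/4 = 1/4
E[X] = (1/3)·9/2 + (2/3)·1/4 = 5/3 ≈ 1.667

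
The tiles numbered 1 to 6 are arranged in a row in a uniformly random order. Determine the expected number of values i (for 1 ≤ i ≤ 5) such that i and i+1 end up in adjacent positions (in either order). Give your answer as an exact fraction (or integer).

For each i ∈ {1,…,5}, let Xᵢ = 1 if i and i+1 are adjacent. P(Xᵢ=1) = 2·(6−1)!/6! = 2/6.
By linearity, E[ΣXᵢ] = (5)·(2/6) = 5/3.

5/3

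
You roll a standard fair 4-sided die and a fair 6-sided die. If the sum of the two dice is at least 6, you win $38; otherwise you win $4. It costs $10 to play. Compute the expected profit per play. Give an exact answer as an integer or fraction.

83/6 dollars

E[payout] = (5/12)·4 + (7/12)·38 = 143/6
Expected profit = 143/6 − 10 = 83/6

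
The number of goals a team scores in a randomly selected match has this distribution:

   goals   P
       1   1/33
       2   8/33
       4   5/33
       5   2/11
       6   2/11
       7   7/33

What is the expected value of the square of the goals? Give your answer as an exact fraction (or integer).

E[X²] = (1/33)·1 + (8/33)·4 + (5/33)·16 + (2/11)·25 + (2/11)·36 + (7/33)·49
     = 274/11

274/11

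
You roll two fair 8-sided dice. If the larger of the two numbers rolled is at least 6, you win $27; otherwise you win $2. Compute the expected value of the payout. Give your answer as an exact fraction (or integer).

1103/64 dollars

E[payout] = (25/64)·2 + (39/64)·27 = 1103/64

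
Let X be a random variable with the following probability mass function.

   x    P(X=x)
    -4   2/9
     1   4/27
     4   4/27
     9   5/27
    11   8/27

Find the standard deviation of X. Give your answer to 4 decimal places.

E[X] = 43/9, E[X²] = 1537/27
Var(X) = E[X²] − (E[X])² = 1537/27 − 1849/81 = 2762/81
SD(X) = √(2762/81) ≈ 5.8394

5.8394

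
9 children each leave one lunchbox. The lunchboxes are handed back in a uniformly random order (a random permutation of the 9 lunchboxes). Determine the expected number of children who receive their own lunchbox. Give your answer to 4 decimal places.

1.0000

Let Xᵢ = 1 if person i gets their own lunchbox. For each i, P(Xᵢ=1) = 1/9.
By linearity of expectation, E[X₁+…+X_9] = 9·(1/9) = 1.
≈ 1.0000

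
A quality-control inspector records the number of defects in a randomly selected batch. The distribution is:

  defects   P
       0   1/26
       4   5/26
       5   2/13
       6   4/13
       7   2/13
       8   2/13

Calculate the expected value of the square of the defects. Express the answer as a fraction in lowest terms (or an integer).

E[X²] = (1/26)·0 + (5/26)·16 + (2/13)·25 + (4/13)·36 + (2/13)·49 + (2/13)·64
     = 460/13

460/13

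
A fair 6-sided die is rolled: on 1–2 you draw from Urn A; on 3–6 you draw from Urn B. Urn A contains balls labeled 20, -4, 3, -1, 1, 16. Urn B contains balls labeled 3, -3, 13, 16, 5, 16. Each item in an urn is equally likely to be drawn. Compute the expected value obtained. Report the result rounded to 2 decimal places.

7.50

E[X | Urn A] = (20 − 4 + 3 − 1 + 1 + 16)/6 = 35/6
E[X | Urn B] = (3 − 3 + 13 + 16 + 5 + 16)/6 = 25/3
E[X] = (1/3)·35/6 + (2/3)·25/3 = 15/2 ≈ 7.50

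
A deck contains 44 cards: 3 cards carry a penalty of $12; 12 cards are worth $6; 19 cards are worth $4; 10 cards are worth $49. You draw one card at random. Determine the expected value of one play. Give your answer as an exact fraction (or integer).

301/22 dollars

E[payout] = (3/44)·(-12) + (12/44)·6 + (19/44)·4 + (10/44)·49 = 301/22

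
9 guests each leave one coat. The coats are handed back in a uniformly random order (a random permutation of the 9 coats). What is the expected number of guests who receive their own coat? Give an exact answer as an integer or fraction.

1

Let Xᵢ = 1 if person i gets their own coat. For each i, P(Xᵢ=1) = 1/9.
By linearity of expectation, E[X₁+…+X_9] = 9·(1/9) = 1.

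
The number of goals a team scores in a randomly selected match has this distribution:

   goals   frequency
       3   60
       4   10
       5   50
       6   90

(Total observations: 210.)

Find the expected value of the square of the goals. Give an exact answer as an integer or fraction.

Total = 210, so P(goals=3) = 60/210, etc.
E[X²] = (2/7)·9 + (1/21)·16 + (5/21)·25 + (3/7)·36
     = 173/7

173/7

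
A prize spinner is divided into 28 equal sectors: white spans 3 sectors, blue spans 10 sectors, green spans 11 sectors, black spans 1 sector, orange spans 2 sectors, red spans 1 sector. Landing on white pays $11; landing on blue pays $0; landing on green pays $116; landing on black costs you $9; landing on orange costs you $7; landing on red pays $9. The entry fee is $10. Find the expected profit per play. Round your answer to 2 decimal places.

$36.25

E[payout] = (3/28)·11 + (10/28)·0 + (11/28)·116 + (1/28)·(-9) + (2/28)·(-7) + (1/28)·9 = 185/4
Expected profit = 185/4 − 10 = 145/4 ≈ $36.25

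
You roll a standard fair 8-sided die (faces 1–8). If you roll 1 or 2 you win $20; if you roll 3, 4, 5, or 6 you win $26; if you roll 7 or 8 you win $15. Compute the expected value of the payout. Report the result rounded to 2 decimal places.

$21.75

E[payout] = (1/4)·15 + (1/4)·20 + (1/2)·26 = 87/4
≈ $21.75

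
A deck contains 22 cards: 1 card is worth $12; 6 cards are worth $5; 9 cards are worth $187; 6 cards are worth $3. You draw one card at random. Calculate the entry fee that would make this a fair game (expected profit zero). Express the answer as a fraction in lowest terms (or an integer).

1743/22 dollars

E[payout] = (1/22)·12 + (6/22)·5 + (9/22)·187 + (6/22)·3 = 1743/22
Fair fee = E[payout] = 1743/22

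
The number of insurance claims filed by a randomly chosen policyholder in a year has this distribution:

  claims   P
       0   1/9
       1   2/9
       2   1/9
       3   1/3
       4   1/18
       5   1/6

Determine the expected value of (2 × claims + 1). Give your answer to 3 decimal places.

6.000

E[2x+1] = (1/9)·1 + (2/9)·3 + (1/9)·5 + (1/3)·7 + (1/18)·9 + (1/6)·11
     = 6 ≈ 6.000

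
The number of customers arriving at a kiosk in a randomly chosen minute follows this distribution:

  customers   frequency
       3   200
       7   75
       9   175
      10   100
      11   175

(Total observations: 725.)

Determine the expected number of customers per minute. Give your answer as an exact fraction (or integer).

225/29

Total = 725, so P(customers=3) = 200/725, etc.
E[X] = (8/29)·3 + (3/29)·7 + (7/29)·9 + (4/29)·10 + (7/29)·11
     = 225/29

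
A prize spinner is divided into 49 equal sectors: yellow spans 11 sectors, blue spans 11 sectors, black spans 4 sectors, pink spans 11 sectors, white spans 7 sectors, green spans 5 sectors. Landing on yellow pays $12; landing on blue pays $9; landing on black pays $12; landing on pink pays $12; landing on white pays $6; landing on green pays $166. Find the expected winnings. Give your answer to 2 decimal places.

E[payout] = (11/49)·12 + (11/49)·9 + (4/49)·12 + (11/49)·12 + (7/49)·6 + (5/49)·166 = 1283/49
≈ $26.18

$26.18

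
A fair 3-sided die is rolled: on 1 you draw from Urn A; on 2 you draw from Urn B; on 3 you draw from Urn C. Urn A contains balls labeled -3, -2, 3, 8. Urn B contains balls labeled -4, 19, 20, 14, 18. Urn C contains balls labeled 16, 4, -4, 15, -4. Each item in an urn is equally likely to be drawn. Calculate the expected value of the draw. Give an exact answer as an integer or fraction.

203/30

E[X | Urn A] = (-3 − 2 + 3 + 8)/4 = 3/2
E[X | Urn B] = (-4 + 19 + 20 + 14 + 18)/5 = 67/5
E[X | Urn C] = (16 + 4 − 4 + 15 − 4)/5 = 27/5
E[X] = (1/3)·3/2 + (1/3)·67/5 + (1/3)·27/5 = 203/30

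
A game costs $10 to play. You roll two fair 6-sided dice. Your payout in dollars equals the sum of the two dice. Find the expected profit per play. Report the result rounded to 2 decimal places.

-$3.00

Distribution of the sum of the two dice: 2 w.p. 1/36, 3 w.p. 1/18, 4 w.p. 1/12, 5 w.p. 1/9, 6 w.p. 5/36, 7 w.p. 1/6, …
E[payout] = (1/36)·2 + (1/18)·3 + (1/12)·4 + (1/9)·5 + (5/36)·6 + (1/6)·7 + (5/36)·8 + (1/9)·9 + (1/12)·10 + (1/18)·11 + (1/36)·12 = 7
Expected profit = 7 − 10 = -3 ≈ -$3.00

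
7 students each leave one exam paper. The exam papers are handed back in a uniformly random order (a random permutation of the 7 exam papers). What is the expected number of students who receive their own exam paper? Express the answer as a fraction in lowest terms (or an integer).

Let Xᵢ = 1 if person i gets their own exam paper. For each i, P(Xᵢ=1) = 1/7.
By linearity of expectation, E[X₁+…+X_7] = 7·(1/7) = 1.

1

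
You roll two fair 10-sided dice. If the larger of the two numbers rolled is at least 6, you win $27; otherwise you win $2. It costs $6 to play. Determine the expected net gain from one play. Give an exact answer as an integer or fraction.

59/4 dollars

E[payout] = (1/4)·2 + (3/4)·27 = 83/4
Expected profit = 83/4 − 6 = 59/4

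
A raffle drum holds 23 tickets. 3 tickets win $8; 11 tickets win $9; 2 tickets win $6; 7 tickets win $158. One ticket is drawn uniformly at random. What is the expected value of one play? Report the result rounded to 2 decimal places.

$53.96

E[payout] = (3/23)·8 + (11/23)·9 + (2/23)·6 + (7/23)·158 = 1241/23
≈ $53.96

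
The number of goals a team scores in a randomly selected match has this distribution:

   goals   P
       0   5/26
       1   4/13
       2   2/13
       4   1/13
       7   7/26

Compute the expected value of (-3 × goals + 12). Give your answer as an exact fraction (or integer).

93/26

E[-3x+12] = (5/26)·12 + (4/13)·9 + (2/13)·6 + (1/13)·0 + (7/26)·(-9)
     = 93/26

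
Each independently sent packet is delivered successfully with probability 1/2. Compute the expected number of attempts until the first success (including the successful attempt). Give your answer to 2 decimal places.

For a geometric distribution, E[trials] = 1/p = 1/(1/2) = 2.
≈ 2.00

2.00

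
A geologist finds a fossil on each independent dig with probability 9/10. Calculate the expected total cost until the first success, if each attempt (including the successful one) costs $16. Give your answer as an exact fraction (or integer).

E[#attempts] = 1/p = 10/9; E[cost] = 16·10/9 = 160/9.

160/9 dollars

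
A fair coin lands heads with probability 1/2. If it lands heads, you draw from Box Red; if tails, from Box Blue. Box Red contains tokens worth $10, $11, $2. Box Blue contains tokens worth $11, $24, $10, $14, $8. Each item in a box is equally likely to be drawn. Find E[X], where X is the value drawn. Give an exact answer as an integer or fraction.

158/15 dollars

E[X | Box Red] = (10 + 11 + 2)/3 = 23/3
E[X | Box Blue] = (11 + 24 + 10 + 14 + 8)/5 = 67/5
E[X] = (1/2)·23/3 + (1/2)·67/5 = 158/15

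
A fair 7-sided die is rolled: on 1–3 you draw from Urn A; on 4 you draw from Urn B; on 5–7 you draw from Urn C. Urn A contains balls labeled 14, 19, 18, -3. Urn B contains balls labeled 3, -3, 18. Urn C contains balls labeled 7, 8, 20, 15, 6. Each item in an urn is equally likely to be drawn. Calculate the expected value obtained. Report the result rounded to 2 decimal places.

10.80

E[X | Urn A] = (14 + 19 + 18 − 3)/4 = 12
E[X | Urn B] = (3 − 3 + 18)/3 = 6
E[X | Urn C] = (7 + 8 + 20 + 15 + 6)/5 = 56/5
E[X] = (3/7)·12 + (1/7)·6 + (3/7)·56/5 = 54/5 ≈ 10.80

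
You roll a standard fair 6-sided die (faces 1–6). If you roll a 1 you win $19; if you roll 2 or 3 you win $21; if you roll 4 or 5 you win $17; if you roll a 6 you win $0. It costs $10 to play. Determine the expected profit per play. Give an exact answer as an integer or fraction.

35/6 dollars

E[payout] = (1/6)·0 + (1/3)·17 + (1/6)·19 + (1/3)·21 = 95/6
Expected profit = 95/6 − 10 = 35/6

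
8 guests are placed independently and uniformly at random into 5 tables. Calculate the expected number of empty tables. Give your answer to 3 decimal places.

0.839

Let Xⱼ=1 if table j is empty. P(Xⱼ=1) = ((5-1)/5)^8 = 65536/390625.
By linearity, E[#empty] = 5·65536/390625 = 65536/78125.
≈ 0.839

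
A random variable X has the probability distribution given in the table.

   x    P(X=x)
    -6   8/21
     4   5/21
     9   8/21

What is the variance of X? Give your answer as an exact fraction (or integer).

19400/441

E[X] = (8/21)·(-6) + (5/21)·4 + (8/21)·9 = 44/21
E[X²] = (8/21)·36 + (5/21)·16 + (8/21)·81 = 1016/21
Var(X) = 1016/21 − (44/21)² = 19400/441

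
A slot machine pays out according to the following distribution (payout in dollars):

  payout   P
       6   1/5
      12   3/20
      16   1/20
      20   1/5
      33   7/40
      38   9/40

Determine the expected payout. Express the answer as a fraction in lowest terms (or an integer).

177/8 dollars

E[X] = (1/5)·6 + (3/20)·12 + (1/20)·16 + (1/5)·20 + (7/40)·33 + (9/40)·38
     = 177/8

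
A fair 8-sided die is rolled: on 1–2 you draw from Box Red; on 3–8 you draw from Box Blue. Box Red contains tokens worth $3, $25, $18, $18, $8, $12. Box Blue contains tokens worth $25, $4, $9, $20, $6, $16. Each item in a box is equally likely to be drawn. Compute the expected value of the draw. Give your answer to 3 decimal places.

E[X | Box Red] = (3 + 25 + 18 + 18 + 8 + 12)/6 = 14
E[X | Box Blue] = (25 + 4 + 9 + 20 + 6 + 16)/6 = 40/3
E[X] = (1/4)·14 + (3/4)·40/3 = 27/2 ≈ 13.500

$13.500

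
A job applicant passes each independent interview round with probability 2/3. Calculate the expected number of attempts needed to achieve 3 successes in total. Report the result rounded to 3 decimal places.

4.500

By linearity (sum of 3 independent geometric waits), E[trials] = 3/p = 3/(2/3) = 9/2.
≈ 4.500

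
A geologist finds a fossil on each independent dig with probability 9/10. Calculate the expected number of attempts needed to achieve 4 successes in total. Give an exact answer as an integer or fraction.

By linearity (sum of 4 independent geometric waits), E[trials] = 4/p = 4/(9/10) = 40/9.

40/9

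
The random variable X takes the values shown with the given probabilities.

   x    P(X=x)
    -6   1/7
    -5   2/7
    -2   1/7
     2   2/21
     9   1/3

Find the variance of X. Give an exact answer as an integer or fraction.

17576/441

E[X] = (1/7)·(-6) + (2/7)·(-5) + (1/7)·(-2) + (2/21)·2 + (1/3)·9 = 13/21
E[X²] = (1/7)·36 + (2/7)·25 + (1/7)·4 + (2/21)·4 + (1/3)·81 = 845/21
Var(X) = 845/21 − (13/21)² = 17576/441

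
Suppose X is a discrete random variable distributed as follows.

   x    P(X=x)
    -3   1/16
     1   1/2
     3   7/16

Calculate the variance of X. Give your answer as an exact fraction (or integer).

151/64

E[X] = (1/16)·(-3) + (1/2)·1 + (7/16)·3 = 13/8
E[X²] = (1/16)·9 + (1/2)·1 + (7/16)·9 = 5
Var(X) = 5 − (13/8)² = 151/64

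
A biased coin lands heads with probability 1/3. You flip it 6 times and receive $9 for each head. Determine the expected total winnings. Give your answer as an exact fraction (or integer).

E[#heads] = 6·1/3 = 2 (linearity over flips).
E[winnings] = 9·2 = 18.

$18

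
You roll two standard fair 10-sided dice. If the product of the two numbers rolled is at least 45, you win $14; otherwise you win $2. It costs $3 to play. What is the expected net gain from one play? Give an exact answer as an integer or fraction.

E[payout] = (37/50)·2 + (13/50)·14 = 128/25
Expected profit = 128/25 − 3 = 53/25

53/25 dollars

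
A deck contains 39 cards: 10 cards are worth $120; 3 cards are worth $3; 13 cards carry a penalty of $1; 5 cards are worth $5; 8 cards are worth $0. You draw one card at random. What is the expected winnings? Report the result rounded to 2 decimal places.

E[payout] = (10/39)·120 + (3/39)·3 + (13/39)·(-1) + (5/39)·5 + (8/39)·0 = 407/13
≈ $31.31

$31.31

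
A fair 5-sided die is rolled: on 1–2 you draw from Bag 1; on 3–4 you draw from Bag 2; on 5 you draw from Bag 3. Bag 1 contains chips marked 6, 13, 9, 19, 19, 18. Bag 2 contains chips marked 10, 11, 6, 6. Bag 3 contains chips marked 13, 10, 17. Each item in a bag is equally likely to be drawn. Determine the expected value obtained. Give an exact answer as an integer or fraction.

E[X | Bag 1] = (6 + 13 + 9 + 19 + 19 + 18)/6 = 14
E[X | Bag 2] = (10 + 11 + 6 + 6)/4 = 33/4
E[X | Bag 3] = (13 + 10 + 17)/3 = 40/3
E[X] = (2/5)·14 + (2/5)·33/4 + (1/5)·40/3 = 347/30

347/30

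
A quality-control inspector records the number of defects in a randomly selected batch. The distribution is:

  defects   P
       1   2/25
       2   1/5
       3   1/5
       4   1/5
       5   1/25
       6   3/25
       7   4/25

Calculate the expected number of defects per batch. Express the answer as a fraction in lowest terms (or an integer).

98/25

E[X] = (2/25)·1 + (1/5)·2 + (1/5)·3 + (1/5)·4 + (1/25)·5 + (3/25)·6 + (4/25)·7
     = 98/25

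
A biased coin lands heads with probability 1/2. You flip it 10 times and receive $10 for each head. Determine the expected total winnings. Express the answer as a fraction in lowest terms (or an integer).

$50

E[#heads] = 10·1/2 = 5 (linearity over flips).
E[winnings] = 10·5 = 50.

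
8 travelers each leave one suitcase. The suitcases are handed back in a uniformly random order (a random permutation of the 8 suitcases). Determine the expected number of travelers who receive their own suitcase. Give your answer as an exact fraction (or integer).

1

Let Xᵢ = 1 if person i gets their own suitcase. For each i, P(Xᵢ=1) = 1/8.
By linearity of expectation, E[X₁+…+X_8] = 8·(1/8) = 1.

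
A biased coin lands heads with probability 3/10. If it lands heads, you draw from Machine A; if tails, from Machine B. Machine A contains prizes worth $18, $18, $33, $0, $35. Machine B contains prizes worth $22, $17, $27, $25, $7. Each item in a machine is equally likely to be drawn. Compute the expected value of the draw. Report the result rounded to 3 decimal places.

E[X | Machine A] = (18 + 18 + 33 + 0 + 35)/5 = 104/5
E[X | Machine B] = (22 + 17 + 27 + 25 + 7)/5 = 98/5
E[X] = (3/10)·104/5 + (7/10)·98/5 = 499/25 ≈ 19.960

$19.960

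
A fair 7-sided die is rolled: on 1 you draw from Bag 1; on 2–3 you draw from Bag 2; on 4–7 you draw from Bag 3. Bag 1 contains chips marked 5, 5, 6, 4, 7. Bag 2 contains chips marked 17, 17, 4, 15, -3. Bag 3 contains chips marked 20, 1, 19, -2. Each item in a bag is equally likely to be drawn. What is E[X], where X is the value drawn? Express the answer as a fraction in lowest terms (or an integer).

317/35

E[X | Bag 1] = (5 + 5 + 6 + 4 + 7)/5 = 27/5
E[X | Bag 2] = (17 + 17 + 4 + 15 − 3)/5 = 10
E[X | Bag 3] = (20 + 1 + 19 − 2)/4 = 19/2
E[X] = (1/7)·27/5 + (2/7)·10 + (4/7)·19/2 = 317/35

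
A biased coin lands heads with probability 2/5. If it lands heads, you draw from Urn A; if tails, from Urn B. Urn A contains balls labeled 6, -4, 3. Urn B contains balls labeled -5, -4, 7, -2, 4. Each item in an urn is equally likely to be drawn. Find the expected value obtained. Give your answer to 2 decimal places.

E[X | Urn A] = (6 − 4 + 3)/3 = 5/3
E[X | Urn B] = (-5 − 4 + 7 − 2 + 4)/5 = 0
E[X] = (2/5)·5/3 + (3/5)·0 = 2/3 ≈ 0.67

0.67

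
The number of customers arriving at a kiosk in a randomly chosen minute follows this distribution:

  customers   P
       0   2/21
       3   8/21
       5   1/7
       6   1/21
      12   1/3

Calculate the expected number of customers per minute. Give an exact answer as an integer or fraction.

E[X] = (2/21)·0 + (8/21)·3 + (1/7)·5 + (1/21)·6 + (1/3)·12
     = 43/7

43/7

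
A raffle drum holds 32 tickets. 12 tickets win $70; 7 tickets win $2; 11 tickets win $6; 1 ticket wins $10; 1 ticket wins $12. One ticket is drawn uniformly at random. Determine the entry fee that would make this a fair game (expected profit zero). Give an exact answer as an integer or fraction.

E[payout] = (12/32)·70 + (7/32)·2 + (11/32)·6 + (1/32)·10 + (1/32)·12 = 471/16
Fair fee = E[payout] = 471/16

471/16 dollars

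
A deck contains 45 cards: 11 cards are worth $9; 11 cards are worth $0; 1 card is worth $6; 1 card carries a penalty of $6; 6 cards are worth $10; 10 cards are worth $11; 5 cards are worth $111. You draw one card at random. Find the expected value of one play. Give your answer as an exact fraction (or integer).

824/45 dollars

E[payout] = (11/45)·9 + (11/45)·0 + (1/45)·6 + (1/45)·(-6) + (6/45)·10 + (10/45)·11 + (5/45)·111 = 824/45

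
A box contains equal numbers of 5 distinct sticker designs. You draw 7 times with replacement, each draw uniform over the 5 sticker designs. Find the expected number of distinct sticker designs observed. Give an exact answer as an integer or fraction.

Let Xⱼ=1 if type j appears at least once. P(Xⱼ=1) = 1 − ((5−1)/5)^7 = 61741/78125.
E[#distinct] = 5·61741/78125 = 61741/15625.

61741/15625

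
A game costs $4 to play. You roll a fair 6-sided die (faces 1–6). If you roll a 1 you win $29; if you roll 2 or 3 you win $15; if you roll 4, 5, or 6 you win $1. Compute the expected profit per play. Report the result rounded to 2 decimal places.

$6.33

E[payout] = (1/2)·1 + (1/3)·15 + (1/6)·29 = 31/3
Expected profit = 31/3 − 4 = 19/3 ≈ $6.33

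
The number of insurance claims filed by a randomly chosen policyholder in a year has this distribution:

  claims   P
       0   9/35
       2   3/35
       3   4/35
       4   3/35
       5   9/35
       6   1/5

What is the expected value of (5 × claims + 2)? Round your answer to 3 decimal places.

E[5x+2] = (9/35)·2 + (3/35)·12 + (4/35)·17 + (3/35)·22 + (9/35)·27 + (1/5)·32
     = 131/7 ≈ 18.714

18.714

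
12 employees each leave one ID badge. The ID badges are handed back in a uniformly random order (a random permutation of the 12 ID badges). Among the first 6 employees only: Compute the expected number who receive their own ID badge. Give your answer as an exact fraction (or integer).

1/2

Let Xᵢ = 1 if person i gets their own ID badge. For each i, P(Xᵢ=1) = 1/12.
By linearity of expectation, E[X₁+…+X_6] = 6·(1/12) = 1/2.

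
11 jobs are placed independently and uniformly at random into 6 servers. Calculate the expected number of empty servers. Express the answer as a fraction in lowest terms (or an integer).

Let Xⱼ=1 if server j is empty. P(Xⱼ=1) = ((6-1)/6)^11 = 48828125/362797056.
By linearity, E[#empty] = 6·48828125/362797056 = 48828125/60466176.

48828125/60466176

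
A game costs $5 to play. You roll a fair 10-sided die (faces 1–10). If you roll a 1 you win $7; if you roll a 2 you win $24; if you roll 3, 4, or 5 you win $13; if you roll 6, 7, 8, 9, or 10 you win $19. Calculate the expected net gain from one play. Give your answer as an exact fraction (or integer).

E[payout] = (1/10)·7 + (3/10)·13 + (1/2)·19 + (1/10)·24 = 33/2
Expected profit = 33/2 − 5 = 23/2

23/2 dollars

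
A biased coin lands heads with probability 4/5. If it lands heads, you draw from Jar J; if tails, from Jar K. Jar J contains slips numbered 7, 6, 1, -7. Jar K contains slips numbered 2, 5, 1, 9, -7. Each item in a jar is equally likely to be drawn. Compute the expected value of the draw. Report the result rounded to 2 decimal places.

E[X | Jar J] = (7 + 6 + 1 − 7)/4 = 7/4
E[X | Jar K] = (2 + 5 + 1 + 9 − 7)/5 = 2
E[X] = (4/5)·7/4 + (1/5)·2 = 9/5 ≈ 1.80

1.80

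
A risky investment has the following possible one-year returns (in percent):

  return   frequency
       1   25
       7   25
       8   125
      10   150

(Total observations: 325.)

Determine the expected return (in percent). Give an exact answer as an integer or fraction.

108/13

Total = 325, so P(return=1) = 25/325, etc.
E[X] = (1/13)·1 + (1/13)·7 + (5/13)·8 + (6/13)·10
     = 108/13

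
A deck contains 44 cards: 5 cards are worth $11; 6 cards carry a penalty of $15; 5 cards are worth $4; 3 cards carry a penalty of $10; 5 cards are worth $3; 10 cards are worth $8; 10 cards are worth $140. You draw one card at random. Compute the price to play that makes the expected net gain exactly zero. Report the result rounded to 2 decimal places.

E[payout] = (5/44)·11 + (6/44)·(-15) + (5/44)·4 + (3/44)·(-10) + (5/44)·3 + (10/44)·8 + (10/44)·140 = 725/22
Fair fee = E[payout] = 725/22 ≈ $32.95

$32.95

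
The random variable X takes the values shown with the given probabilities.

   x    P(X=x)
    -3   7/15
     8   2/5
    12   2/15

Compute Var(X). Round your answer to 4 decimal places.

E[X] = (7/15)·(-3) + (2/5)·8 + (2/15)·12 = 17/5
E[X²] = (7/15)·9 + (2/5)·64 + (2/15)·144 = 49
Var(X) = 49 − (17/5)² = 936/25 ≈ 37.4400

37.4400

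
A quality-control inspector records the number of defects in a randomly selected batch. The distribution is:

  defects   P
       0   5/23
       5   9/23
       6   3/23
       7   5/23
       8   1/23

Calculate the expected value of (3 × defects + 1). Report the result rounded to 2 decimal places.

14.83

E[3x+1] = (5/23)·1 + (9/23)·16 + (3/23)·19 + (5/23)·22 + (1/23)·25
     = 341/23 ≈ 14.83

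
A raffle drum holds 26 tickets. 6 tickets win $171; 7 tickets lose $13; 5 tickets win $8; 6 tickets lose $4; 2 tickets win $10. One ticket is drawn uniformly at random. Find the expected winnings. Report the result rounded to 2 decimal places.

E[payout] = (6/26)·171 + (7/26)·(-13) + (5/26)·8 + (6/26)·(-4) + (2/26)·10 = 971/26
≈ $37.35

$37.35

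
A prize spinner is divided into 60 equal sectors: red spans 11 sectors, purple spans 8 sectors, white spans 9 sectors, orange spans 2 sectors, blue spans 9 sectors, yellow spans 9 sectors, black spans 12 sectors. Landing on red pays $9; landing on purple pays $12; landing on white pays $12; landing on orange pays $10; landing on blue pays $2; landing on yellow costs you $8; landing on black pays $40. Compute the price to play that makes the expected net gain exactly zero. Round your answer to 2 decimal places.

E[payout] = (11/60)·9 + (8/60)·12 + (9/60)·12 + (2/60)·10 + (9/60)·2 + (9/60)·(-8) + (12/60)·40 = 749/60
Fair fee = E[payout] = 749/60 ≈ $12.48

$12.48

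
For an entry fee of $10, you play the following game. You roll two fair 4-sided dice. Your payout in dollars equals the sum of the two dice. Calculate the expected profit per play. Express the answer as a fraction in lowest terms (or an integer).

-$5

Distribution of the sum of the two dice: 2 w.p. 1/16, 3 w.p. 1/8, 4 w.p. 3/16, 5 w.p. 1/4, 6 w.p. 3/16, 7 w.p. 1/8, …
E[payout] = (1/16)·2 + (1/8)·3 + (3/16)·4 + (1/4)·5 + (3/16)·6 + (1/8)·7 + (1/16)·8 = 5
Expected profit = 5 − 10 = -5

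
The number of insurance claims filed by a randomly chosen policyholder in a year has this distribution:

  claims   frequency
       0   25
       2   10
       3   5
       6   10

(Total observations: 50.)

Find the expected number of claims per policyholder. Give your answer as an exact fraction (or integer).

Total = 50, so P(claims=0) = 25/50, etc.
E[X] = (1/2)·0 + (1/5)·2 + (1/10)·3 + (1/5)·6
     = 19/10

19/10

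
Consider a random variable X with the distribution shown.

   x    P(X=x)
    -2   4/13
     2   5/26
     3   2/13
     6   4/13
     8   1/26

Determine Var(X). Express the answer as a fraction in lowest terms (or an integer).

1899/169

E[X] = (4/13)·(-2) + (5/26)·2 + (2/13)·3 + (4/13)·6 + (1/26)·8 = 31/13
E[X²] = (4/13)·4 + (5/26)·4 + (2/13)·9 + (4/13)·36 + (1/26)·64 = 220/13
Var(X) = 220/13 − (31/13)² = 1899/169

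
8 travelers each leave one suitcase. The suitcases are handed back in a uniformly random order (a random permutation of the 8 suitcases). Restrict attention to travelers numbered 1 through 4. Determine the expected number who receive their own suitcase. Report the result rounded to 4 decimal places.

Let Xᵢ = 1 if person i gets their own suitcase. For each i, P(Xᵢ=1) = 1/8.
By linearity of expectation, E[X₁+…+X_4] = 4·(1/8) = 1/2.
≈ 0.5000

0.5000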